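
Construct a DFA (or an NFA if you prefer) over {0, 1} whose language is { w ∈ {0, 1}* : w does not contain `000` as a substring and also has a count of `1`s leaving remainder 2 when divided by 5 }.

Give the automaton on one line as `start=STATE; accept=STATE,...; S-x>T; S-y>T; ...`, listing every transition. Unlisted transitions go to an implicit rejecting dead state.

start=A; accept=F,I,K; A-0>B; A-1>C; B-0>D; B-1>C; C-0>E; C-1>F; D-0>G; D-1>C; E-0>H; E-1>F; F-0>I; F-1>J; G-0>G; G-1>G; H-0>G; H-1>F; I-0>K; I-1>J; J-0>L; J-1>M; K-0>G; K-1>J; L-0>N; L-1>M; M-0>O; M-1>A; N-0>G; N-1>M; O-0>P; O-1>A; P-0>G; P-1>A

Run two small machines in parallel and take their product. One (4 states) tracks partial matches of the forbidden pattern `000`; the other (5 states) tracks the count of `1`s modulo 5. Each combined state is a pair, one component from each; accept when both components accept. Equivalent product states are then merged.
A 16-state machine:
       0  1 
>  A   B  C 
   B   D  C 
   C   E  F 
   D   G  C 
   E   H  F 
 * F   I  J 
   G   G  G 
   H   G  F 
 * I   K  J 
   J   L  M 
 * K   G  J 
   L   N  M 
   M   O  A 
   N   G  M 
   O   P  A 
   P   G  A 
(> = start, * = accepting)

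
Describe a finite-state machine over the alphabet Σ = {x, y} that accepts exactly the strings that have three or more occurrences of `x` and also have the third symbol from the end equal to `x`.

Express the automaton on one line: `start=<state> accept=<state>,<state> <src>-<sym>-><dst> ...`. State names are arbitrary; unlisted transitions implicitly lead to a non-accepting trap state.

start=q0 accept=q4,q7,q8,q11 q0-x->q1 q0-y->q0 q1-x->q2 q1-y->q3 q2-x->q4 q2-y->q5 q3-x->q6 q3-y->q3 q4-x->q4 q4-y->q7 q5-x->q8 q5-y->q9 q6-x->q10 q6-y->q5 q7-x->q8 q7-y->q11 q8-x->q10 q8-y->q12 q9-x->q13 q9-y->q9 q10-x->q4 q10-y->q7 q11-x->q13 q11-y->q9 q12-x->q8 q12-y->q11 q13-x->q10 q13-y->q12

Run two small machines in parallel and take their product. The first has 5 states tracking the count of `x`s, saturating at 4; the second has 15 states tracking the last 3 symbols read. A product state is a pair (one from each), accepting exactly when both do. Minimizing collapses redundant product states.
14 states suffice.
          x    y  
>  q0     q1   q0 
   q1     q2   q3 
   q2     q4   q5 
   q3     q6   q3 
 * q4     q4   q7 
   q5     q8   q9 
   q6    q10   q5 
 * q7     q8  q11 
 * q8    q10  q12 
   q9    q13   q9 
   q10    q4   q7 
 * q11   q13   q9 
   q12    q8  q11 
   q13   q10  q12 
(> = start, * = accepting)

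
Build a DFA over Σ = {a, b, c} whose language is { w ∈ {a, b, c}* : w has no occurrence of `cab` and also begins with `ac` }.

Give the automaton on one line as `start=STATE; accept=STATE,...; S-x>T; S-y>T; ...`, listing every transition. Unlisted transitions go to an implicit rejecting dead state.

start=s0; accept=s4,s6,s7; s0-a>s1; s0-b>s2; s0-c>s3; s1-a>s2; s1-b>s2; s1-c>s4; s2-a>s2; s2-b>s2; s2-c>s3; s3-a>s5; s3-b>s2; s3-c>s3; s4-a>s6; s4-b>s7; s4-c>s4; s5-a>s2; s5-b>s8; s5-c>s3; s6-a>s7; s6-b>s9; s6-c>s4; s7-a>s7; s7-b>s7; s7-c>s4; s8-a>s8; s8-b>s8; s8-c>s8; s9-a>s9; s9-b>s9; s9-c>s9

Handle the two conditions separately and then intersect. The first has 4 states tracking partial matches of the forbidden pattern `cab`; the second has 4 states tracking whether the input so far still matches the prefix `ac`. A product state is a pair (one from each), accepting exactly when both do.
        a   b   c  
>  s0   s1  s2  s3 
   s1   s2  s2  s4 
   s2   s2  s2  s3 
   s3   s5  s2  s3 
 * s4   s6  s7  s4 
   s5   s2  s8  s3 
 * s6   s7  s9  s4 
 * s7   s7  s7  s4 
   s8   s8  s8  s8 
   s9   s9  s9  s9 
(> = start, * = accepting)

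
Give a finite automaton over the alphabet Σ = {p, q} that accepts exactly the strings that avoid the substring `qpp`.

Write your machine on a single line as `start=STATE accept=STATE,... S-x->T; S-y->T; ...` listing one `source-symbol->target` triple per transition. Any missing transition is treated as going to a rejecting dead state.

start=A; accept=A,B,C; A-p->A; A-q->B; B-p->C; B-q->B; C-p->D; C-q->B; D-p->D; D-q->D

This is the complement of 'contains `qpp`'. Use the same substring-matching states — A through D holding how much of `qpp` has just been matched — but flip the accepting set: everything except the trap D accepts.
4 states suffice.
       p  q 
>* A   A  B 
 * B   C  B 
 * C   D  B 
   D   D  D 
(> = start, * = accepting)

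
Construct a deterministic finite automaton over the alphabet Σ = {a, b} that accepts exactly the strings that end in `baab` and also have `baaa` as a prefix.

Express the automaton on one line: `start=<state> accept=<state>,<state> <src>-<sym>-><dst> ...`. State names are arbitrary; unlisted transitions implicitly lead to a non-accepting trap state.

start=q0 accept=q9 q0-a->q1 q0-b->q2 q1-a->q1 q1-b->q1 q2-a->q3 q2-b->q1 q3-a->q4 q3-b->q1 q4-a->q5 q4-b->q1 q5-a->q5 q5-b->q6 q6-a->q7 q6-b->q6 q7-a->q8 q7-b->q6 q8-a->q5 q8-b->q9 q9-a->q7 q9-b->q6

Run two small machines in parallel and take their product. The first has 5 states tracking how much of the suffix `baab` has currently been matched; the second has 6 states tracking whether the input so far still matches the prefix `baaa`. A product state is a pair (one from each), accepting exactly when both do. After merging equivalent states the machine shrinks.
        a   b  
>  q0   q1  q2 
   q1   q1  q1 
   q2   q3  q1 
   q3   q4  q1 
   q4   q5  q1 
   q5   q5  q6 
   q6   q7  q6 
   q7   q8  q6 
   q8   q5  q9 
 * q9   q7  q6 
(> = start, * = accepting)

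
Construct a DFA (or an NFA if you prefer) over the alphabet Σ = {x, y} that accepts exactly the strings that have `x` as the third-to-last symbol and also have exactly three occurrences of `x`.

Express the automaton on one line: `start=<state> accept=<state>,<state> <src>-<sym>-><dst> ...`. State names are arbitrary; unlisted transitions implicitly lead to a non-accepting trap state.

Run two small machines in parallel and take their product. One (15 states) tracks the last 3 symbols read; the other (5 states) tracks the count of `x`s, saturating at 4. Each combined state is a pair, one component from each; accept when both components accept. Equivalent product states are then merged.
15 states suffice.
          x    y  
>  S0     S1   S0 
   S1     S2   S3 
   S2     S4   S5 
   S3     S6   S3 
 * S4     S7   S8 
   S5     S9  S10 
   S6    S11   S5 
   S7     S7   S7 
 * S8     S7  S12 
 * S9     S7  S13 
   S10   S14  S10 
   S11    S7   S8 
 * S12    S7   S7 
   S13    S7  S12 
   S14    S7  S13 
(> = start, * = accepting)

start=S0 accept=S4,S8,S9,S12 S0-x->S1 S0-y->S0 S1-x->S2 S1-y->S3 S2-x->S4 S2-y->S5 S3-x->S6 S3-y->S3 S4-x->S7 S4-y->S8 S5-x->S9 S5-y->S10 S6-x->S11 S6-y->S5 S7-x->S7 S7-y->S7 S8-x->S7 S8-y->S12 S9-x->S7 S9-y->S13 S10-x->S14 S10-y->S10 S11-x->S7 S11-y->S8 S12-x->S7 S12-y->S7 S13-x->S7 S13-y->S12 S14-x->S7 S14-y->S13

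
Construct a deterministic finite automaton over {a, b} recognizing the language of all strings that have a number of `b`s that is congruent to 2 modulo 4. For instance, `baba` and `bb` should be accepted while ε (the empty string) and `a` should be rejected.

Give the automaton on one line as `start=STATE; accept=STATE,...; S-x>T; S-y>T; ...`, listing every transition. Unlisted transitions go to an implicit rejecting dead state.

Keep the running count of `b`s modulo 4: each `b` advances along the cycle S0 → S1 → S2 → S3 → S0 while other symbols loop. Accept at S2.
With 4 states:
        a   b  
>  S0   S0  S1 
   S1   S1  S2 
 * S2   S2  S3 
   S3   S3  S0 
(> = start, * = accepting)

start=S0; accept=S2; S0-a>S0; S0-b>S1; S1-a>S1; S1-b>S2; S2-a>S2; S2-b>S3; S3-a>S3; S3-b>S0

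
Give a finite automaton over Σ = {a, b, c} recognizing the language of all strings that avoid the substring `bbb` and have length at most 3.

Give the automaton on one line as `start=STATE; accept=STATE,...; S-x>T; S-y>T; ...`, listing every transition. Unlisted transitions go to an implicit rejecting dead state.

start=q0; accept=q0,q1,q2,q3,q4,q5,q6,q7,q8; q0-a>q1; q0-b>q2; q0-c>q1; q1-a>q3; q1-b>q4; q1-c>q3; q2-a>q3; q2-b>q5; q2-c>q3; q3-a>q6; q3-b>q7; q3-c>q6; q4-a>q6; q4-b>q8; q4-c>q6; q5-a>q6; q5-b>q9; q5-c>q6; q6-a>q10; q6-b>q11; q6-c>q10; q7-a>q10; q7-b>q12; q7-c>q10; q8-a>q10; q8-b>q13; q8-c>q10; q9-a>q13; q9-b>q13; q9-c>q13; q10-a>q10; q10-b>q11; q10-c>q10; q11-a>q10; q11-b>q12; q11-c>q10; q12-a>q10; q12-b>q13; q12-c>q10; q13-a>q13; q13-b>q13; q13-c>q13

Run two small machines in parallel and take their product. The first has 4 states tracking partial matches of the forbidden pattern `bbb`; the second has 5 states tracking the input length, saturating at 4. A product state is a pair (one from each), accepting exactly when both do.
          a    b    c  
>* q0     q1   q2   q1 
 * q1     q3   q4   q3 
 * q2     q3   q5   q3 
 * q3     q6   q7   q6 
 * q4     q6   q8   q6 
 * q5     q6   q9   q6 
 * q6    q10  q11  q10 
 * q7    q10  q12  q10 
 * q8    q10  q13  q10 
   q9    q13  q13  q13 
   q10   q10  q11  q10 
   q11   q10  q12  q10 
   q12   q10  q13  q10 
   q13   q13  q13  q13 
(> = start, * = accepting)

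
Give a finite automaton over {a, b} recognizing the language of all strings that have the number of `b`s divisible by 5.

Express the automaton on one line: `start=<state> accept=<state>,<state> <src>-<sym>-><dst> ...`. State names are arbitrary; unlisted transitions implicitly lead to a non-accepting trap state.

start=q0 accept=q0 q0-a->q0 q0-b->q1 q1-a->q1 q1-b->q2 q2-a->q2 q2-b->q3 q3-a->q3 q3-b->q4 q4-a->q4 q4-b->q0

The only thing that matters is how many `b`s have appeared, reduced mod 5. Use one state per residue: q0 for 0, …, q4 for 4. Reading `b` moves to the next residue; anything else stays put. q0 is accepting.
With 5 states:
        a   b  
>* q0   q0  q1 
   q1   q1  q2 
   q2   q2  q3 
   q3   q3  q4 
   q4   q4  q0 
(> = start, * = accepting)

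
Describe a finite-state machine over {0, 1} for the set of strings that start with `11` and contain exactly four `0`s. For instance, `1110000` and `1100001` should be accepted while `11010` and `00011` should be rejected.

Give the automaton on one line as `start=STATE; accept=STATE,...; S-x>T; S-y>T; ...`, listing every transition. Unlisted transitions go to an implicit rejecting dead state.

start=q0; accept=q7; q0-0>q1; q0-1>q2; q1-0>q1; q1-1>q1; q2-0>q1; q2-1>q3; q3-0>q4; q3-1>q3; q4-0>q5; q4-1>q4; q5-0>q6; q5-1>q5; q6-0>q7; q6-1>q6; q7-0>q1; q7-1>q7

Build one automaton per condition and run them in lockstep. The first has 4 states tracking whether the input so far still matches the prefix `11`; the second has 6 states tracking the count of `0`s, saturating at 5. A product state is a pair (one from each), accepting exactly when both do. Equivalent product states are then merged.
        0   1  
>  q0   q1  q2 
   q1   q1  q1 
   q2   q1  q3 
   q3   q4  q3 
   q4   q5  q4 
   q5   q6  q5 
   q6   q7  q6 
 * q7   q1  q7 
(> = start, * = accepting)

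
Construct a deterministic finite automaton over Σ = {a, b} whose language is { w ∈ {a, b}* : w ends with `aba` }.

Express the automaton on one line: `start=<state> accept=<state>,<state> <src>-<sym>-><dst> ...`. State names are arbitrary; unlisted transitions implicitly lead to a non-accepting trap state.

start=s0 accept=s3 s0-a->s1 s0-b->s0 s1-a->s1 s1-b->s2 s2-a->s3 s2-b->s0 s3-a->s1 s3-b->s2

Let each state record the length of the longest suffix of the input read so far that is also a prefix of `aba`. s1 means the last symbol is `a`; s2 means the last 2 symbols are `ab`; s3 means the last 3 symbols are `aba`. Accept only at s3, where the string currently ends in `aba`.
        a   b  
>  s0   s1  s0 
   s1   s1  s2 
   s2   s3  s0 
 * s3   s1  s2 
(> = start, * = accepting)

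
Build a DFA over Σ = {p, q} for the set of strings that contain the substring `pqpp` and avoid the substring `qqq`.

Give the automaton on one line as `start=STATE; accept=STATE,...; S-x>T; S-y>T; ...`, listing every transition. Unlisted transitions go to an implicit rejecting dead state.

Handle the two conditions separately and then intersect. One (5 states) tracks whether and how much of `pqpp` has been seen; the other (4 states) tracks partial matches of the forbidden pattern `qqq`. Each combined state is a pair, one component from each; accept when both components accept.
With 14 states:
          p    q  
>  s0     s1   s2 
   s1     s1   s3 
   s2     s1   s4 
   s3     s5   s4 
   s4     s1   s6 
   s5     s7   s3 
   s6     s8   s6 
 * s7     s7   s9 
   s8     s8  s10 
 * s9     s7  s11 
   s10   s12   s6 
 * s11    s7  s13 
   s12   s13  s10 
   s13   s13  s13 
(> = start, * = accepting)

start=s0; accept=s7,s9,s11; s0-p>s1; s0-q>s2; s1-p>s1; s1-q>s3; s2-p>s1; s2-q>s4; s3-p>s5; s3-q>s4; s4-p>s1; s4-q>s6; s5-p>s7; s5-q>s3; s6-p>s8; s6-q>s6; s7-p>s7; s7-q>s9; s8-p>s8; s8-q>s10; s9-p>s7; s9-q>s11; s10-p>s12; s10-q>s6; s11-p>s7; s11-q>s13; s12-p>s13; s12-q>s10; s13-p>s13; s13-q>s13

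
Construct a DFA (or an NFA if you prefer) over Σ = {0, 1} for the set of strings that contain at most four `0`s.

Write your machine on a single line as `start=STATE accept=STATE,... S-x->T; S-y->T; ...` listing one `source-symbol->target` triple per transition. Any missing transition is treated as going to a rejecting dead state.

start=A; accept=A,B,C,D,E; A-0->B; A-1->A; B-0->C; B-1->B; C-0->D; C-1->C; D-0->E; D-1->D; E-0->F; E-1->E; F-0->F; F-1->F

Only the number of `0`s matters, and only up to 5. Make a chain A → B → C → D → E → F advanced by each `0` (with F absorbing); every other symbol self-loops. The accepting set is {A, B, C, D, E}.
6 states suffice.
       0  1 
>* A   B  A 
 * B   C  B 
 * C   D  C 
 * D   E  D 
 * E   F  E 
   F   F  F 
(> = start, * = accepting)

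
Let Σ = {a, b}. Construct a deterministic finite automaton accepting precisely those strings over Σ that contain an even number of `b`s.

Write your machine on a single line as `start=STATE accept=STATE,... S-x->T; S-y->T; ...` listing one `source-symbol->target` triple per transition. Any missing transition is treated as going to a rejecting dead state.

start=S0; accept=S0; S0-a->S0; S0-b->S1; S1-a->S1; S1-b->S0

The only thing that matters is how many `b`s have appeared, reduced mod 2. Use one state per residue: S0 for 0, …, S1 for 1. Reading `b` moves to the next residue; anything else stays put. S0 is accepting.
        a   b  
>* S0   S0  S1 
   S1   S1  S0 
(> = start, * = accepting)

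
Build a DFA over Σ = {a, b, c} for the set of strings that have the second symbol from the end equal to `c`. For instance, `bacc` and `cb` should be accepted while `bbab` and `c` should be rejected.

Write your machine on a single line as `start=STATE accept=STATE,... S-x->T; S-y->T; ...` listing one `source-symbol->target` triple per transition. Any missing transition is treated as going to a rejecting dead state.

start=S0; accept=S10,S11,S12; S0-a->S1; S0-b->S2; S0-c->S3; S1-a->S4; S1-b->S5; S1-c->S6; S2-a->S7; S2-b->S8; S2-c->S9; S3-a->S10; S3-b->S11; S3-c->S12; S4-a->S4; S4-b->S5; S4-c->S6; S5-a->S7; S5-b->S8; S5-c->S9; S6-a->S10; S6-b->S11; S6-c->S12; S7-a->S4; S7-b->S5; S7-c->S6; S8-a->S7; S8-b->S8; S8-c->S9; S9-a->S10; S9-b->S11; S9-c->S12; S10-a->S4; S10-b->S5; S10-c->S6; S11-a->S7; S11-b->S8; S11-c->S9; S12-a->S10; S12-b->S11; S12-c->S12

Because acceptance depends on a position counted from the end, the machine has to buffer the most recent 2 symbols. Make each state the string of the last up-to-2 symbols read; on input `x` shift the window left and append `x`. Accept when the buffered window has length 2 and begins with `c`.
          a    b    c  
>  S0     S1   S2   S3 
   S1     S4   S5   S6 
   S2     S7   S8   S9 
   S3    S10  S11  S12 
   S4     S4   S5   S6 
   S5     S7   S8   S9 
   S6    S10  S11  S12 
   S7     S4   S5   S6 
   S8     S7   S8   S9 
   S9    S10  S11  S12 
 * S10    S4   S5   S6 
 * S11    S7   S8   S9 
 * S12   S10  S11  S12 
(> = start, * = accepting)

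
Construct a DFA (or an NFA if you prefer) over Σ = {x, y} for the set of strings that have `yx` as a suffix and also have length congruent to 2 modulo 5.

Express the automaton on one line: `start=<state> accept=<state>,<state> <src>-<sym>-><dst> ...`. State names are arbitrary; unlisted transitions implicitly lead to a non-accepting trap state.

Build one automaton per condition and run them in lockstep. The first has 3 states tracking how much of the suffix `yx` has currently been matched; the second has 5 states tracking the input length modulo 5. A product state is a pair (one from each), accepting exactly when both do. Minimizing collapses redundant product states.
With 7 states:
        x   y  
>  q0   q1  q2 
   q1   q3  q3 
   q2   q4  q3 
   q3   q5  q5 
 * q4   q5  q5 
   q5   q6  q6 
   q6   q0  q0 
(> = start, * = accepting)

start=q0 accept=q4 q0-x->q1 q0-y->q2 q1-x->q3 q1-y->q3 q2-x->q4 q2-y->q3 q3-x->q5 q3-y->q5 q4-x->q5 q4-y->q5 q5-x->q6 q5-y->q6 q6-x->q0 q6-y->q0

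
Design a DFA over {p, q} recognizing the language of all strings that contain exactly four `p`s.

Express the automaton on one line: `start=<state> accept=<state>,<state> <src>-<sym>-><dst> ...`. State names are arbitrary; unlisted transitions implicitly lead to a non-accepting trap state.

Count `p`s, saturating at 5: states A through E mean 0 through 4 `p`s seen; F means more than 4. Each `p` increments (capped at F); other symbols loop. Accept from {E}.
6 states suffice.
       p  q 
>  A   B  A 
   B   C  B 
   C   D  C 
   D   E  D 
 * E   F  E 
   F   F  F 
(> = start, * = accepting)

start=A accept=E A-p->B A-q->A B-p->C B-q->B C-p->D C-q->C D-p->E D-q->D E-p->F E-q->E F-p->F F-q->F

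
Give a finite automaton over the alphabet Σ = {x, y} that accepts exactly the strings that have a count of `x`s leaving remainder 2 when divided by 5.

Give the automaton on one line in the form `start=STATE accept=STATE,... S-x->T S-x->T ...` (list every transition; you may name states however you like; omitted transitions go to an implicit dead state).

start=q0 accept=q2 q0-x->q1 q0-y->q0 q1-x->q2 q1-y->q1 q2-x->q3 q2-y->q2 q3-x->q4 q3-y->q3 q4-x->q0 q4-y->q4

Keep the running count of `x`s modulo 5: each `x` advances along the cycle q0 → q1 → q2 → q3 → q4 → q0 while other symbols loop. Accept at q2.
5 states suffice.
        x   y  
>  q0   q1  q0 
   q1   q2  q1 
 * q2   q3  q2 
   q3   q4  q3 
   q4   q0  q4 
(> = start, * = accepting)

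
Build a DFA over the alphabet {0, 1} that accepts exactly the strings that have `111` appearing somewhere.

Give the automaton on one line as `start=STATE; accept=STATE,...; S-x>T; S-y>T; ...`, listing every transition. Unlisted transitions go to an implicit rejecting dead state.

start=q0; accept=q3; q0-0>q0; q0-1>q1; q1-0>q0; q1-1>q2; q2-0>q0; q2-1>q3; q3-0>q3; q3-1>q3

Track how much of `111` has been matched so far: state q0 is no progress, q3 is the absorbing accept state reached once `111` has occurred. Intermediate states record partial matches; on a mismatch, fall back to the longest reusable overlap.
A 4-state machine:
        0   1  
>  q0   q0  q1 
   q1   q0  q2 
   q2   q0  q3 
 * q3   q3  q3 
(> = start, * = accepting)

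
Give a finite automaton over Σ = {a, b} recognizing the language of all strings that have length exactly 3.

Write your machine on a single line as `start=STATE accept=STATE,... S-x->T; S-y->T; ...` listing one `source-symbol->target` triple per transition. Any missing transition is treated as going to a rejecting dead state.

We only need to distinguish lengths 0, 1, …, 3, and '>3'. Chain q0 → q1 → q2 → q3 → q4 on every symbol, with q4 looping. Accepting states: {q3}.
5 states suffice.
        a   b  
>  q0   q1  q1 
   q1   q2  q2 
   q2   q3  q3 
 * q3   q4  q4 
   q4   q4  q4 
(> = start, * = accepting)

start=q0; accept=q3; q0-a->q1; q0-b->q1; q1-a->q2; q1-b->q2; q2-a->q3; q2-b->q3; q3-a->q4; q3-b->q4; q4-a->q4; q4-b->q4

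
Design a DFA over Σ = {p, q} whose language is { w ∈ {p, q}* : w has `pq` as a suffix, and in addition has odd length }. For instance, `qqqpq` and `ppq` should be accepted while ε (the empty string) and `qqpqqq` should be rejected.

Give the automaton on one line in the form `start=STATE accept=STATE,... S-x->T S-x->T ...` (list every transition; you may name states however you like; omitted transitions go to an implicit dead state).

Build one automaton per condition and run them in lockstep. One (3 states) tracks how much of the suffix `pq` has currently been matched; the other (2 states) tracks the input length modulo 2. Each combined state is a pair, one component from each; accept when both components accept.
With 6 states:
        p   q  
>  s0   s1  s2 
   s1   s3  s4 
   s2   s3  s0 
   s3   s1  s5 
   s4   s1  s2 
 * s5   s3  s0 
(> = start, * = accepting)

start=s0 accept=s5 s0-p->s1 s0-q->s2 s1-p->s3 s1-q->s4 s2-p->s3 s2-q->s0 s3-p->s1 s3-q->s5 s4-p->s1 s4-q->s2 s5-p->s3 s5-q->s0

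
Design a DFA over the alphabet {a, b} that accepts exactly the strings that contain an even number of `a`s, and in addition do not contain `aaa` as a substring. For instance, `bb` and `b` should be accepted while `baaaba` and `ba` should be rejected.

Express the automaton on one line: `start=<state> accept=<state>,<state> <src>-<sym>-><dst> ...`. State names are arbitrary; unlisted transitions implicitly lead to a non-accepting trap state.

Run two small machines in parallel and take their product. The first has 2 states tracking the count of `a`s modulo 2; the second has 4 states tracking partial matches of the forbidden pattern `aaa`. A product state is a pair (one from each), accepting exactly when both do. After merging equivalent states the machine shrinks.
7 states suffice.
        a   b  
>* s0   s1  s0 
   s1   s2  s3 
 * s2   s4  s0 
   s3   s5  s3 
   s4   s4  s4 
 * s5   s6  s0 
   s6   s4  s3 
(> = start, * = accepting)

start=s0 accept=s0,s2,s5 s0-a->s1 s0-b->s0 s1-a->s2 s1-b->s3 s2-a->s4 s2-b->s0 s3-a->s5 s3-b->s3 s4-a->s4 s4-b->s4 s5-a->s6 s5-b->s0 s6-a->s4 s6-b->s3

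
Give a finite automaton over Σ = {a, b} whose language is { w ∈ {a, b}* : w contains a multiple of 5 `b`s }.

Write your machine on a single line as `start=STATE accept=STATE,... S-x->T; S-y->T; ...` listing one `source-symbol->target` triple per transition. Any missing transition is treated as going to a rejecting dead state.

start=S0; accept=S0; S0-a->S0; S0-b->S1; S1-a->S1; S1-b->S2; S2-a->S2; S2-b->S3; S3-a->S3; S3-b->S4; S4-a->S4; S4-b->S0

The only thing that matters is how many `b`s have appeared, reduced mod 5. Use one state per residue: S0 for 0, …, S4 for 4. Reading `b` moves to the next residue; anything else stays put. S0 is accepting.
        a   b  
>* S0   S0  S1 
   S1   S1  S2 
   S2   S2  S3 
   S3   S3  S4 
   S4   S4  S0 
(> = start, * = accepting)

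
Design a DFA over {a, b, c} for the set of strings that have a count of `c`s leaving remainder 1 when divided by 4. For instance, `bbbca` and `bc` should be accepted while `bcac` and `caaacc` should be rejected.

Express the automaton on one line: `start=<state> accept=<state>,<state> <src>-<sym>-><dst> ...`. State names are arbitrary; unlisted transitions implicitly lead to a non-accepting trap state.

start=S0 accept=S1 S0-a->S0 S0-b->S0 S0-c->S1 S1-a->S1 S1-b->S1 S1-c->S2 S2-a->S2 S2-b->S2 S2-c->S3 S3-a->S3 S3-b->S3 S3-c->S0

The only thing that matters is how many `c`s have appeared, reduced mod 4. Use one state per residue: S0 for 0, …, S3 for 3. Reading `c` moves to the next residue; anything else stays put. S1 is accepting.
4 states suffice.
        a   b   c  
>  S0   S0  S0  S1 
 * S1   S1  S1  S2 
   S2   S2  S2  S3 
   S3   S3  S3  S0 
(> = start, * = accepting)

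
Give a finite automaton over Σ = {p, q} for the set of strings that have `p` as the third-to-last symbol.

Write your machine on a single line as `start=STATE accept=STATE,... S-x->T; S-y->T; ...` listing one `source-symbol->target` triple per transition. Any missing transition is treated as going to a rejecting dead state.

start=A; accept=H,I,J,K; A-p->B; A-q->C; B-p->D; B-q->E; C-p->F; C-q->G; D-p->H; D-q->I; E-p->J; E-q->K; F-p->L; F-q->M; G-p->N; G-q->O; H-p->H; H-q->I; I-p->J; I-q->K; J-p->L; J-q->M; K-p->N; K-q->O; L-p->H; L-q->I; M-p->J; M-q->K; N-p->L; N-q->M; O-p->N; O-q->O

Because acceptance depends on a position counted from the end, the machine has to buffer the most recent 3 symbols. Make each state the string of the last up-to-3 symbols read; on input `x` shift the window left and append `x`. Accept when the buffered window has length 3 and begins with `p`.
A 15-state machine:
       p  q 
>  A   B  C 
   B   D  E 
   C   F  G 
   D   H  I 
   E   J  K 
   F   L  M 
   G   N  O 
 * H   H  I 
 * I   J  K 
 * J   L  M 
 * K   N  O 
   L   H  I 
   M   J  K 
   N   L  M 
   O   N  O 
(> = start, * = accepting)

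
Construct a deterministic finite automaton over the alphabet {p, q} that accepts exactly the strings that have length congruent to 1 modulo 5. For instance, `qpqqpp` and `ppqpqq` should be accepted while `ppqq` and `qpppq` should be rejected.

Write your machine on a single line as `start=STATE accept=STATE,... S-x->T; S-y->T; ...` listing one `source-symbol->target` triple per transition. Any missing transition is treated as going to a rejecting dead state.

start=S0; accept=S1; S0-p->S1; S0-q->S1; S1-p->S2; S1-q->S2; S2-p->S3; S2-q->S3; S3-p->S4; S3-q->S4; S4-p->S0; S4-q->S0

Count input length modulo 5: every symbol advances one step around the cycle S0 → S1 → S2 → S3 → S4 → S0. Accept at S1.
5 states suffice.
        p   q  
>  S0   S1  S1 
 * S1   S2  S2 
   S2   S3  S3 
   S3   S4  S4 
   S4   S0  S0 
(> = start, * = accepting)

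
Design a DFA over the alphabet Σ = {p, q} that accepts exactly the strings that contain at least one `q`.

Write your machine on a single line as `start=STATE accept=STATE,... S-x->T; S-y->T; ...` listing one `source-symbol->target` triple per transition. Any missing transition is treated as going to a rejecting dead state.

Count `q`s, saturating at 2: state S0 means no `q` yet, S1 means one `q` seen, S2 means more than one. Each `q` increments (capped at S2); other symbols loop. Accept from {S1, S2}.
With 3 states:
        p   q  
>  S0   S0  S1 
 * S1   S1  S2 
 * S2   S2  S2 
(> = start, * = accepting)

start=S0; accept=S1,S2; S0-p->S0; S0-q->S1; S1-p->S1; S1-q->S2; S2-p->S2; S2-q->S2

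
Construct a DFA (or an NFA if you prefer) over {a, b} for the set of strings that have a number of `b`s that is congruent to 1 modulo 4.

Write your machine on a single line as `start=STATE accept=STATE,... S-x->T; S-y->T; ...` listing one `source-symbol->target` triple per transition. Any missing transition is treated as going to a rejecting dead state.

Keep the running count of `b`s modulo 4: each `b` advances along the cycle S0 → S1 → S2 → S3 → S0 while other symbols loop. Accept at S1.
4 states suffice.
        a   b  
>  S0   S0  S1 
 * S1   S1  S2 
   S2   S2  S3 
   S3   S3  S0 
(> = start, * = accepting)

start=S0; accept=S1; S0-a->S0; S0-b->S1; S1-a->S1; S1-b->S2; S2-a->S2; S2-b->S3; S3-a->S3; S3-b->S0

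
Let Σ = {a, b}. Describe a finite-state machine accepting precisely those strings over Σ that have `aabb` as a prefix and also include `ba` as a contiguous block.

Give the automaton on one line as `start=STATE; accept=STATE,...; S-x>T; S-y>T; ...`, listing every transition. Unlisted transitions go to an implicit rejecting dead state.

Run two small machines in parallel and take their product. The first has 6 states tracking whether the input so far still matches the prefix `aabb`; the second has 3 states tracking whether and how much of `ba` has been seen. A product state is a pair (one from each), accepting exactly when both do.
With 9 states:
        a   b  
>  q0   q1  q2 
   q1   q3  q2 
   q2   q4  q2 
   q3   q5  q6 
   q4   q4  q4 
   q5   q5  q2 
   q6   q4  q7 
   q7   q8  q7 
 * q8   q8  q8 
(> = start, * = accepting)

start=q0; accept=q8; q0-a>q1; q0-b>q2; q1-a>q3; q1-b>q2; q2-a>q4; q2-b>q2; q3-a>q5; q3-b>q6; q4-a>q4; q4-b>q4; q5-a>q5; q5-b>q2; q6-a>q4; q6-b>q7; q7-a>q8; q7-b>q7; q8-a>q8; q8-b>q8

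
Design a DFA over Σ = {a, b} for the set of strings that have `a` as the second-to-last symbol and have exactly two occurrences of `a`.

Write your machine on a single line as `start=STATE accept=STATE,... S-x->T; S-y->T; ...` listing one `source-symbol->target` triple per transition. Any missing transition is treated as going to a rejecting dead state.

start=q0; accept=q3,q8; q0-a->q1; q0-b->q2; q1-a->q3; q1-b->q4; q2-a->q5; q2-b->q6; q3-a->q7; q3-b->q8; q4-a->q9; q4-b->q10; q5-a->q3; q5-b->q4; q6-a->q5; q6-b->q6; q7-a->q7; q7-b->q11; q8-a->q12; q8-b->q13; q9-a->q7; q9-b->q8; q10-a->q9; q10-b->q10; q11-a->q12; q11-b->q14; q12-a->q7; q12-b->q11; q13-a->q12; q13-b->q13; q14-a->q12; q14-b->q14

Build one automaton per condition and run them in lockstep. The first has 7 states tracking the last 2 symbols read; the second has 4 states tracking the count of `a`s, saturating at 3. A product state is a pair (one from each), accepting exactly when both do.
A 15-state machine:
          a    b  
>  q0     q1   q2 
   q1     q3   q4 
   q2     q5   q6 
 * q3     q7   q8 
   q4     q9  q10 
   q5     q3   q4 
   q6     q5   q6 
   q7     q7  q11 
 * q8    q12  q13 
   q9     q7   q8 
   q10    q9  q10 
   q11   q12  q14 
   q12    q7  q11 
   q13   q12  q13 
   q14   q12  q14 
(> = start, * = accepting)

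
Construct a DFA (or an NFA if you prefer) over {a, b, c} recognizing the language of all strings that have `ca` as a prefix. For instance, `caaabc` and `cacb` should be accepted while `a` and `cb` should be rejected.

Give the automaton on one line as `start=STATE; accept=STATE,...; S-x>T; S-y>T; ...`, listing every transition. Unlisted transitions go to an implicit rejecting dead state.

start=q0; accept=q2; q0-a>q3; q0-b>q3; q0-c>q1; q1-a>q2; q1-b>q3; q1-c>q3; q2-a>q2; q2-b>q2; q2-c>q2; q3-a>q3; q3-b>q3; q3-c>q3

Walk along `ca` while the input agrees: from q0 take `c` to q1, and so on. Any deviation drops to the rejecting sink q3. Once q2 is reached the prefix is confirmed and every continuation is accepted.
A 4-state machine:
        a   b   c  
>  q0   q3  q3  q1 
   q1   q2  q3  q3 
 * q2   q2  q2  q2 
   q3   q3  q3  q3 
(> = start, * = accepting)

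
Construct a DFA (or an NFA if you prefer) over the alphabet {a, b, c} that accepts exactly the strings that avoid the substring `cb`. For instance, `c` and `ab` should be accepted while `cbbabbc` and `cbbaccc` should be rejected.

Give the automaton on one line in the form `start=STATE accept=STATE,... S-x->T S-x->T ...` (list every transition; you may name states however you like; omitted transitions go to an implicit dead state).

start=q0 accept=q0,q1 q0-a->q0 q0-b->q0 q0-c->q1 q1-a->q0 q1-b->q2 q1-c->q1 q2-a->q2 q2-b->q2 q2-c->q2

This is the complement of 'contains `cb`'. Use the same substring-matching states — q0 through q2 holding how much of `cb` has just been matched — but flip the accepting set: everything except the trap q2 accepts.
3 states suffice.
        a   b   c  
>* q0   q0  q0  q1 
 * q1   q0  q2  q1 
   q2   q2  q2  q2 
(> = start, * = accepting)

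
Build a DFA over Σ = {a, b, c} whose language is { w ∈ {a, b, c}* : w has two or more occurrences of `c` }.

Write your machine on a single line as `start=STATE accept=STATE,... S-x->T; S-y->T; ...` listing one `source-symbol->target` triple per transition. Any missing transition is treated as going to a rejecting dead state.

start=S0; accept=S2,S3; S0-a->S0; S0-b->S0; S0-c->S1; S1-a->S1; S1-b->S1; S1-c->S2; S2-a->S2; S2-b->S2; S2-c->S3; S3-a->S3; S3-b->S3; S3-c->S3

Count `c`s, saturating at 3: states S0 through S2 mean 0 through 2 `c`s seen; S3 means more than 2. Each `c` increments (capped at S3); other symbols loop. Accept from {S2, S3}.
4 states suffice.
        a   b   c  
>  S0   S0  S0  S1 
   S1   S1  S1  S2 
 * S2   S2  S2  S3 
 * S3   S3  S3  S3 
(> = start, * = accepting)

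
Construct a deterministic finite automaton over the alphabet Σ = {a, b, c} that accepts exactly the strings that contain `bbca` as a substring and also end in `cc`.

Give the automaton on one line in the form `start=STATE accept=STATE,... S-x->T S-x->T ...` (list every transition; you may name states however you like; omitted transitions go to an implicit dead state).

Handle the two conditions separately and then intersect. The first has 5 states tracking whether and how much of `bbca` has been seen; the second has 3 states tracking how much of the suffix `cc` has currently been matched. A product state is a pair (one from each), accepting exactly when both do.
9 states suffice.
        a   b   c  
>  S0   S0  S1  S2 
   S1   S0  S3  S2 
   S2   S0  S1  S4 
   S3   S0  S3  S5 
   S4   S0  S1  S4 
   S5   S6  S1  S4 
   S6   S6  S6  S7 
   S7   S6  S6  S8 
 * S8   S6  S6  S8 
(> = start, * = accepting)

start=S0 accept=S8 S0-a->S0 S0-b->S1 S0-c->S2 S1-a->S0 S1-b->S3 S1-c->S2 S2-a->S0 S2-b->S1 S2-c->S4 S3-a->S0 S3-b->S3 S3-c->S5 S4-a->S0 S4-b->S1 S4-c->S4 S5-a->S6 S5-b->S1 S5-c->S4 S6-a->S6 S6-b->S6 S6-c->S7 S7-a->S6 S7-b->S6 S7-c->S8 S8-a->S6 S8-b->S6 S8-c->S8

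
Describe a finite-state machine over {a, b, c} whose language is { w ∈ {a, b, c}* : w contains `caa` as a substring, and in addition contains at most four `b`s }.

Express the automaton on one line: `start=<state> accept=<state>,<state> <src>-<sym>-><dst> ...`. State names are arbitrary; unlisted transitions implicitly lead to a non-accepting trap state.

Run two small machines in parallel and take their product. The first has 4 states tracking whether and how much of `caa` has been seen; the second has 6 states tracking the count of `b`s, saturating at 5. A product state is a pair (one from each), accepting exactly when both do. After merging equivalent states the machine shrinks.
A 21-state machine:
          a    b    c  
>  q0     q0   q1   q2 
   q1     q1   q3   q4 
   q2     q5   q1   q2 
   q3     q3   q6   q7 
   q4     q8   q3   q4 
   q5     q9   q1   q2 
   q6     q6  q10  q11 
   q7    q12   q6   q7 
   q8    q13   q3   q4 
 * q9     q9  q13   q9 
   q10   q10  q14  q15 
   q11   q16  q10  q11 
   q12   q17   q6   q7 
 * q13   q13  q17  q13 
   q14   q14  q14  q14 
   q15   q18  q14  q15 
   q16   q19  q10  q11 
 * q17   q17  q19  q17 
   q18   q20  q14  q15 
 * q19   q19  q20  q19 
 * q20   q20  q14  q20 
(> = start, * = accepting)

start=q0 accept=q9,q13,q17,q19,q20 q0-a->q0 q0-b->q1 q0-c->q2 q1-a->q1 q1-b->q3 q1-c->q4 q2-a->q5 q2-b->q1 q2-c->q2 q3-a->q3 q3-b->q6 q3-c->q7 q4-a->q8 q4-b->q3 q4-c->q4 q5-a->q9 q5-b->q1 q5-c->q2 q6-a->q6 q6-b->q10 q6-c->q11 q7-a->q12 q7-b->q6 q7-c->q7 q8-a->q13 q8-b->q3 q8-c->q4 q9-a->q9 q9-b->q13 q9-c->q9 q10-a->q10 q10-b->q14 q10-c->q15 q11-a->q16 q11-b->q10 q11-c->q11 q12-a->q17 q12-b->q6 q12-c->q7 q13-a->q13 q13-b->q17 q13-c->q13 q14-a->q14 q14-b->q14 q14-c->q14 q15-a->q18 q15-b->q14 q15-c->q15 q16-a->q19 q16-b->q10 q16-c->q11 q17-a->q17 q17-b->q19 q17-c->q17 q18-a->q20 q18-b->q14 q18-c->q15 q19-a->q19 q19-b->q20 q19-c->q19 q20-a->q20 q20-b->q14 q20-c->q20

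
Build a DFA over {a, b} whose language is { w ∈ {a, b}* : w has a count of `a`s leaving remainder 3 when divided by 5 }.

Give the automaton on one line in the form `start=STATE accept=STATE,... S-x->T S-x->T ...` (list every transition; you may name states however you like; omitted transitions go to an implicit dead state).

Keep the running count of `a`s modulo 5: each `a` advances along the cycle S0 → S1 → S2 → S3 → S4 → S0 while other symbols loop. Accept at S3.
        a   b  
>  S0   S1  S0 
   S1   S2  S1 
   S2   S3  S2 
 * S3   S4  S3 
   S4   S0  S4 
(> = start, * = accepting)

start=S0 accept=S3 S0-a->S1 S0-b->S0 S1-a->S2 S1-b->S1 S2-a->S3 S2-b->S2 S3-a->S4 S3-b->S3 S4-a->S0 S4-b->S4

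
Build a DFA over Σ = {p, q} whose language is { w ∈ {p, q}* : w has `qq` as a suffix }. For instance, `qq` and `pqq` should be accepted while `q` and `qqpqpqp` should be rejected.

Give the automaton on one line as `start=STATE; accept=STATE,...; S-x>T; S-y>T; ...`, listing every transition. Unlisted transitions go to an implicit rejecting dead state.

Let each state record the length of the longest suffix of the input read so far that is also a prefix of `qq`. S1 means the last symbol is `q`; S2 means the last 2 symbols are `qq`. Accept only at S2, where the string currently ends in `qq`.
A 3-state machine:
        p   q  
>  S0   S0  S1 
   S1   S0  S2 
 * S2   S0  S2 
(> = start, * = accepting)

start=S0; accept=S2; S0-p>S0; S0-q>S1; S1-p>S0; S1-q>S2; S2-p>S0; S2-q>S2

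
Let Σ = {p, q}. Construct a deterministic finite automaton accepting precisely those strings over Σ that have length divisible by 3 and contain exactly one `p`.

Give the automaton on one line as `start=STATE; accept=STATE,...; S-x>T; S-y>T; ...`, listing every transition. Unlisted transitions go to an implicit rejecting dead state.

start=S0; accept=S6; S0-p>S1; S0-q>S2; S1-p>S3; S1-q>S4; S2-p>S4; S2-q>S5; S3-p>S3; S3-q>S3; S4-p>S3; S4-q>S6; S5-p>S6; S5-q>S0; S6-p>S3; S6-q>S1

Build one automaton per condition and run them in lockstep. The first has 3 states tracking the input length modulo 3; the second has 3 states tracking the count of `p`s, saturating at 2. A product state is a pair (one from each), accepting exactly when both do. Minimizing collapses redundant product states.
A 7-state machine:
        p   q  
>  S0   S1  S2 
   S1   S3  S4 
   S2   S4  S5 
   S3   S3  S3 
   S4   S3  S6 
   S5   S6  S0 
 * S6   S3  S1 
(> = start, * = accepting)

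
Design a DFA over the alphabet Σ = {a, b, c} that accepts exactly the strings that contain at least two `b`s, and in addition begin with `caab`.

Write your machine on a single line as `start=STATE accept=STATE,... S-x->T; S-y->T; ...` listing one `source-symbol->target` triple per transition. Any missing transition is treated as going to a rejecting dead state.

Run two small machines in parallel and take their product. One (4 states) tracks the count of `b`s, saturating at 3; the other (6 states) tracks whether the input so far still matches the prefix `caab`. Each combined state is a pair, one component from each; accept when both components accept. After merging equivalent states the machine shrinks.
        a   b   c  
>  S0   S1  S1  S2 
   S1   S1  S1  S1 
   S2   S3  S1  S1 
   S3   S4  S1  S1 
   S4   S1  S5  S1 
   S5   S5  S6  S5 
 * S6   S6  S6  S6 
(> = start, * = accepting)

start=S0; accept=S6; S0-a->S1; S0-b->S1; S0-c->S2; S1-a->S1; S1-b->S1; S1-c->S1; S2-a->S3; S2-b->S1; S2-c->S1; S3-a->S4; S3-b->S1; S3-c->S1; S4-a->S1; S4-b->S5; S4-c->S1; S5-a->S5; S5-b->S6; S5-c->S5; S6-a->S6; S6-b->S6; S6-c->S6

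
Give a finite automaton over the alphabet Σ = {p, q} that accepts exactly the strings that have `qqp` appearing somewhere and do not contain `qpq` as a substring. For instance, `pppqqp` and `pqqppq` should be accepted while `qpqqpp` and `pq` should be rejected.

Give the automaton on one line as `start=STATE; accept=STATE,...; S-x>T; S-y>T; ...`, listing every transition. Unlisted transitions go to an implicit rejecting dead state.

start=s0; accept=s5,s6,s7; s0-p>s0; s0-q>s1; s1-p>s2; s1-q>s3; s2-p>s0; s2-q>s4; s3-p>s5; s3-q>s3; s4-p>s4; s4-q>s4; s5-p>s6; s5-q>s4; s6-p>s6; s6-q>s7; s7-p>s5; s7-q>s7

Build one automaton per condition and run them in lockstep. One (4 states) tracks whether and how much of `qqp` has been seen; the other (4 states) tracks partial matches of the forbidden pattern `qpq`. Each combined state is a pair, one component from each; accept when both components accept. Equivalent product states are then merged.
With 8 states:
        p   q  
>  s0   s0  s1 
   s1   s2  s3 
   s2   s0  s4 
   s3   s5  s3 
   s4   s4  s4 
 * s5   s6  s4 
 * s6   s6  s7 
 * s7   s5  s7 
(> = start, * = accepting)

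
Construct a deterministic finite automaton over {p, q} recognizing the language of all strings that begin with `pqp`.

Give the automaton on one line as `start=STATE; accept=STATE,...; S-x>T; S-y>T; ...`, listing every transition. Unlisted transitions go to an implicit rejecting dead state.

Check the first 3 symbols one by one: A through C record how many have matched `pqp` so far; any wrong symbol goes to the dead state E. After all 3 match we enter the accepting sink D.
With 5 states:
       p  q 
>  A   B  E 
   B   E  C 
   C   D  E 
 * D   D  D 
   E   E  E 
(> = start, * = accepting)

start=A; accept=D; A-p>B; A-q>E; B-p>E; B-q>C; C-p>D; C-q>E; D-p>D; D-q>D; E-p>E; E-q>E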